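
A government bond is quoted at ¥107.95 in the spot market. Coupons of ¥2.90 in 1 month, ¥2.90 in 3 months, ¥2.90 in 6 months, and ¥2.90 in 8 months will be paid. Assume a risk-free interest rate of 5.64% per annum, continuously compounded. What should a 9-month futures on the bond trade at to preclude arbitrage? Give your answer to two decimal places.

PV(coupons) I = 2.90·e^(−0.0564·1/12) + 2.90·e^(−0.0564·3/12) + 2.90·e^(−0.0564·6/12) + 2.90·e^(−0.0564·8/12)
I = 2.8864 + 2.8594 + 2.8194 + 2.7930 = 11.3582
F = (S − I)·e^(rT) = (107.95 − 11.3582) · e^(0.0564·9/12)
= 96.5918 · e^0.042300 = 96.5918 × 1.043207 = ¥100.77

¥100.77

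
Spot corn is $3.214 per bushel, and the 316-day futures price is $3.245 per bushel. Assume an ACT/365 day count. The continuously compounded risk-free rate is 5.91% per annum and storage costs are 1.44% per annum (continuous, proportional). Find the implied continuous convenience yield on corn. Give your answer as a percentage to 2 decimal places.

F = S·e^((r+u−y)T) ⇒ (r+u−y) = ln(F/S)/T
ln(3.245/3.214) = 0.009599; /T ⇒ 0.011087
y = r + u − ln(F/S)/T = 0.0591 + 0.0144 − 0.011087 = 0.062413
y = 6.24%

6.24%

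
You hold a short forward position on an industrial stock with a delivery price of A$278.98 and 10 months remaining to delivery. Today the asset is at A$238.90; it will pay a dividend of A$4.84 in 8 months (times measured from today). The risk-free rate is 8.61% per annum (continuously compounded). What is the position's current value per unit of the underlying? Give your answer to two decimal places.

A$25.33

PV(remaining dividends) I = 4.84·e^(−0.0861·8/12) = 4.5700
Current forward F = (S − I)·e^(rT) = (238.90 − 4.5700)·e^(0.0861·10/12) = 234.3300 × 1.074387 = 251.7611
Value (long) = (F − K)·e^(−rT) = (251.7611 − 278.98) × 0.930764 = -25.3344
Short position value = −(long value) = A$25.33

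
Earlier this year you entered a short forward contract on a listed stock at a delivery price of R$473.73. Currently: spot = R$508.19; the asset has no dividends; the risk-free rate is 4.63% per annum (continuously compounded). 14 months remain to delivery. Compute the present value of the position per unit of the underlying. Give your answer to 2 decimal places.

Current fair forward for the remaining 14 months: F = S·e^(r·T), r = 0.0463
F = 508.19 · e^(0.0463 × 14/12) = 508.19 × 1.055502 = 536.3956
Value of long forward = (F − K)·e^(−rT) = (536.3956 − 473.73) · e^(−0.0463·14/12)
= 62.6656 × 0.947416 = 59.37
Short position value = −(long value) = -R$59.37

-R$59.37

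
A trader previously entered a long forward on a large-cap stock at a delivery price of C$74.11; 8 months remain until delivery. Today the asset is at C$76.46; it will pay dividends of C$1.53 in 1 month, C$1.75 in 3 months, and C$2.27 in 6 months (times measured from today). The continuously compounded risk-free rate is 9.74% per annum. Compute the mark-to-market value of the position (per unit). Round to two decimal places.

C$1.62

PV(remaining dividends) I = 1.53·e^(−0.0974·1/12) + 1.75·e^(−0.0974·3/12) + 2.27·e^(−0.0974·6/12) = 5.3876
Current forward F = (S − I)·e^(rT) = (76.46 − 5.3876)·e^(0.0974·8/12) = 71.0724 × 1.067088 = 75.8405
Value (long) = (F − K)·e^(−rT) = (75.8405 − 74.11) × 0.937130 = 1.6217
Value = C$1.62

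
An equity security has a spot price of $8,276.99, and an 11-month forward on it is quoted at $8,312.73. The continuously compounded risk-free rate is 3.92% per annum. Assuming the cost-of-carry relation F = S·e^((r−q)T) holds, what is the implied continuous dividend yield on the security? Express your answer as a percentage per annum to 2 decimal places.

3.45%

From F = S·e^((r−q)T): (r − q) = ln(F/S)/T
ln(8312.73/8276.99) = ln(1.004318) = 0.004309
(r − q) = 0.004309 / (11/12) = 0.004701
q = r − ln(F/S)/T = 0.0392 − 0.004701 = 0.034499
q = 3.45%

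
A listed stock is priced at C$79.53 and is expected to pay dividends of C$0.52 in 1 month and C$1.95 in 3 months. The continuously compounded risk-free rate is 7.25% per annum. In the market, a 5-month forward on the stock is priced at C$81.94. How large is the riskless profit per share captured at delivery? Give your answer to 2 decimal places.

PV(dividends) I = 0.52·e^(−0.0725·1/12) + 1.95·e^(−0.0725·3/12) = 2.4318
Fair forward F* = (S − I)·e^(rT) = (79.53 − 2.4318)·e^0.030208 = 77.0982 × 1.030669 = 79.4627
Market C$81.94 > fair 79.4627: forward overpriced → cash-and-carry (borrow at r, buy the stock and collect the dividends, short the forward).
Profit at T = |F_mkt − F*| = |81.94 − 79.4627| = C$2.48 per share

C$2.48 per share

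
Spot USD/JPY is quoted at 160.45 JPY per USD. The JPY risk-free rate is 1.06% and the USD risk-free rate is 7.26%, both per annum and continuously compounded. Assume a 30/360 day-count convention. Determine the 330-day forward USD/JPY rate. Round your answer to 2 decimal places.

151.59

F = S·e^((r_JPY − r_USD)T) = 160.45 · e^((0.0106 − 0.0726) × 330/360)
= 160.45 · e^-0.056833 = 160.45 × 0.944752
F = 151.59 JPY per USD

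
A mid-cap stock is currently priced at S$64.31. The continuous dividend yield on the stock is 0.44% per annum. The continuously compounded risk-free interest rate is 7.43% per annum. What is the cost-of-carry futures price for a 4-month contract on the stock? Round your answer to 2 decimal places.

S$65.83

F = S·e^((r − q)T) = 64.31 · e^((0.0743 − 0.0044) × 4/12)
= 64.31 · e^0.023300 = 64.31 × 1.023574
F = S$65.83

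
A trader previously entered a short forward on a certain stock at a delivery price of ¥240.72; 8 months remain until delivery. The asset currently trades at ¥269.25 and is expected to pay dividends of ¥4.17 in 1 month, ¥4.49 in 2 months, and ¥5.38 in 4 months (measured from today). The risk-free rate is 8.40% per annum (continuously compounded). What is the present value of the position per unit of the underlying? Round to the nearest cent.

PV(remaining dividends) I = 4.17·e^(−0.0840·1/12) + 4.49·e^(−0.0840·2/12) + 5.38·e^(−0.0840·4/12) = 13.7999
Current forward F = (S − I)·e^(rT) = (269.25 − 13.7999)·e^(0.0840·8/12) = 255.4501 × 1.057598 = 270.1635
Value (long) = (F − K)·e^(−rT) = (270.1635 − 240.72) × 0.945539 = 27.8400
Short position value = −(long value) = -¥27.84

-¥27.84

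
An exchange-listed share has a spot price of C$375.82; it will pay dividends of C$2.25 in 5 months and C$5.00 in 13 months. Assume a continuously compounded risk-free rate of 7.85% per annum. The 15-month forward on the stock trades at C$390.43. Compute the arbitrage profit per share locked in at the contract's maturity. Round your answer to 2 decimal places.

PV(dividends) I = 2.25·e^(−0.0785·5/12) + 5.00·e^(−0.0785·13/12) = 6.7700
Fair forward F* = (S − I)·e^(rT) = (375.82 − 6.7700)·e^0.098125 = 369.0500 × 1.103101 = 407.0994
Market C$390.43 < fair 407.0994: forward underpriced → reverse cash-and-carry (short the stock, invest proceeds at r, pay the dividends, go long the forward).
Profit at T = |F_mkt − F*| = |390.43 − 407.0994| = C$16.67 per share

C$16.67 per share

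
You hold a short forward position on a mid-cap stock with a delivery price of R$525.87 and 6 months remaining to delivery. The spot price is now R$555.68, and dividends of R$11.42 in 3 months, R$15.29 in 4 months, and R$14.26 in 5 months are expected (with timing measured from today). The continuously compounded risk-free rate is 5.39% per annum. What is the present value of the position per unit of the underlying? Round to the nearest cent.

PV(remaining dividends) I = 11.42·e^(−0.0539·3/12) + 15.29·e^(−0.0539·4/12) + 14.26·e^(−0.0539·5/12) = 40.2282
Current forward F = (S − I)·e^(rT) = (555.68 − 40.2282)·e^(0.0539·6/12) = 515.4518 × 1.027316 = 529.5319
Value (long) = (F − K)·e^(−rT) = (529.5319 − 525.87) × 0.973410 = 3.5645
Short position value = −(long value) = -R$3.56

-R$3.56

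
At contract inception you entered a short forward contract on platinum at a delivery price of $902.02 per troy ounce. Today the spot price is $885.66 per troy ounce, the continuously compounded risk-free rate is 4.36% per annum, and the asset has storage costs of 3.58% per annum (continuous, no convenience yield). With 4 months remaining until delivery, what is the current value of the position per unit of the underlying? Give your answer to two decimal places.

Current fair forward for the remaining 4 months: F = S·e^((r + u)·T), (r + u) = 0.0436 + 0.0358 = 0.0794
F = 885.66 · e^(0.0794 × 4/12) = 885.66 × 1.026820 = 909.4134
Value of long forward = (F − K)·e^(−rT) = (909.4134 − 902.02) · e^(−0.0436·4/12)
= 7.3934 × 0.985572 = 7.29
Short position value = −(long value) = -$7.29

-$7.29 per troy ounce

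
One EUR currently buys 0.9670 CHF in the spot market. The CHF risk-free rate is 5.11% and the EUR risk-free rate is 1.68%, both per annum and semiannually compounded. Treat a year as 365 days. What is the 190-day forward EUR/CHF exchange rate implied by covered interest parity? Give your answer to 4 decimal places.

By covered interest parity, F = S · (1+r_CHF/2)^(2T) / (1+r_EUR/2)^(2T)
= 0.9670 × 1.026614 / 1.008747 = 0.9670 × 1.017712
F = 0.9841 CHF per EUR

0.9841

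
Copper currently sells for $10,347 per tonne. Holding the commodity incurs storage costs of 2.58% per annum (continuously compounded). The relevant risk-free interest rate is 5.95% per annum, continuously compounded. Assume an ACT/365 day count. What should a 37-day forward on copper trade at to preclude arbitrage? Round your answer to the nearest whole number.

$10,437 per tonne

Net carry = r + u − y = 0.0595 + 0.0258 − 0.0000 = 0.0853
F = S·e^((r+u−y)T) = 10347 · e^(0.0853 × 37/365) = 10347 · e^0.008647
= 10347 × 1.008684 = $10,437 per tonne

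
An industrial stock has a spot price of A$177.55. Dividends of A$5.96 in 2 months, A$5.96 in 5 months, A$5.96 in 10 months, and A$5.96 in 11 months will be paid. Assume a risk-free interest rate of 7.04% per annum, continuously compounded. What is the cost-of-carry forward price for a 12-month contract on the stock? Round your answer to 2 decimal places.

PV(dividends) I = 5.96·e^(−0.0704·2/12) + 5.96·e^(−0.0704·5/12) + 5.96·e^(−0.0704·10/12) + 5.96·e^(−0.0704·11/12)
I = 5.8905 + 5.7877 + 5.6204 + 5.5875 = 22.8861
F = (S − I)·e^(rT) = (177.55 − 22.8861) · e^(0.0704·12/12)
= 154.6639 · e^0.070400 = 154.6639 × 1.072937 = A$165.94

A$165.94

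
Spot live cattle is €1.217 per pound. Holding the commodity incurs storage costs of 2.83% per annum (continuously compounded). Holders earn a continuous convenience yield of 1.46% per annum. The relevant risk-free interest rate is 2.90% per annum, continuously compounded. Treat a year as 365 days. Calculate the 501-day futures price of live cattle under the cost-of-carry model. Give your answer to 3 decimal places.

Net carry = r + u − y = 0.0290 + 0.0283 − 0.0146 = 0.0427
F = S·e^((r+u−y)T) = 1.217 · e^(0.0427 × 501/365) = 1.217 · e^0.058610
= 1.217 × 1.060362 = €1.290 per pound

€1.290 per pound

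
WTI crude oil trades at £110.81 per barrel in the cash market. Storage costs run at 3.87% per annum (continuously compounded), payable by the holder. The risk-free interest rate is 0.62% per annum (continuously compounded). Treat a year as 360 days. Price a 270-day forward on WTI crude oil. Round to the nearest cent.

£114.61 per barrel

Net carry = r + u − y = 0.0062 + 0.0387 − 0.0000 = 0.0449
F = S·e^((r+u−y)T) = 110.81 · e^(0.0449 × 270/360) = 110.81 · e^0.033675
= 110.81 × 1.034248 = £114.61 per barrel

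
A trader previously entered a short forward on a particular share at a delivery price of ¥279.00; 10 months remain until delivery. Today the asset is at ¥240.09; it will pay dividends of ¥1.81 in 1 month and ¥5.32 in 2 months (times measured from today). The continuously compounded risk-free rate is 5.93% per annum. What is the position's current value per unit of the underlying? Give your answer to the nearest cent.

¥32.53

PV(remaining dividends) I = 1.81·e^(−0.0593·1/12) + 5.32·e^(−0.0593·2/12) = 7.0688
Current forward F = (S − I)·e^(rT) = (240.09 − 7.0688)·e^(0.0593·10/12) = 233.0212 × 1.050658 = 244.8256
Value (long) = (F − K)·e^(−rT) = (244.8256 − 279.00) × 0.951784 = -32.5266
Short position value = −(long value) = ¥32.53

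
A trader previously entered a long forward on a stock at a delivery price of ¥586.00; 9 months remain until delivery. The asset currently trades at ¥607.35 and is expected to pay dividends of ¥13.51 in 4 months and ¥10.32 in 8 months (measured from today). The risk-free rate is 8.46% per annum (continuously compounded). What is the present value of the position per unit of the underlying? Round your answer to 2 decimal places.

¥34.49

PV(remaining dividends) I = 13.51·e^(−0.0846·4/12) + 10.32·e^(−0.0846·8/12) = 22.8884
Current forward F = (S − I)·e^(rT) = (607.35 − 22.8884)·e^(0.0846·9/12) = 584.4616 × 1.065506 = 622.7473
Value (long) = (F − K)·e^(−rT) = (622.7473 − 586.00) × 0.938521 = 34.4881
Value = ¥34.49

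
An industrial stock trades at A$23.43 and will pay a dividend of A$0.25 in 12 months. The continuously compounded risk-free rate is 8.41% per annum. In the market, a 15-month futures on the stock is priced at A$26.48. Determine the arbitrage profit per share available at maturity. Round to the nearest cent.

A$0.71 per share

PV(dividends) I = 0.25·e^(−0.0841·12/12) = 0.2298
Fair futures F* = (S − I)·e^(rT) = (23.43 − 0.2298)·e^0.105125 = 23.2002 × 1.110849 = 25.7719
Market A$26.48 > fair 25.7719: forward overpriced → cash-and-carry (borrow at r, buy the stock and collect the dividends, short the forward).
Profit at T = |F_mkt − F*| = |26.48 − 25.7719| = A$0.71 per share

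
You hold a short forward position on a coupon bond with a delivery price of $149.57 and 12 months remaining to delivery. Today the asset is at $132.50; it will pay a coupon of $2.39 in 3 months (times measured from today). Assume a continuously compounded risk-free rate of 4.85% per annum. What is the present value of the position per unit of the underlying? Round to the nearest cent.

PV(remaining coupons) I = 2.39·e^(−0.0485·3/12) = 2.3612
Current forward F = (S − I)·e^(rT) = (132.50 − 2.3612)·e^(0.0485·12/12) = 130.1388 × 1.049695 = 136.6060
Value (long) = (F − K)·e^(−rT) = (136.6060 − 149.57) × 0.952657 = -12.3502
Short position value = −(long value) = $12.35

$12.35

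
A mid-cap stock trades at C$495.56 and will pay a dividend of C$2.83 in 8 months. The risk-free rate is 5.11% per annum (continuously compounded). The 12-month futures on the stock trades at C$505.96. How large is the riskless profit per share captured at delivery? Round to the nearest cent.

PV(dividends) I = 2.83·e^(−0.0511·8/12) = 2.7352
Fair futures F* = (S − I)·e^(rT) = (495.56 − 2.7352)·e^0.051100 = 492.8248 × 1.052428 = 518.6626
Market C$505.96 < fair 518.6626: forward underpriced → reverse cash-and-carry (short the stock, invest proceeds at r, pay the dividends, go long the forward).
Profit at T = |F_mkt − F*| = |505.96 − 518.6626| = C$12.70 per share

C$12.70 per share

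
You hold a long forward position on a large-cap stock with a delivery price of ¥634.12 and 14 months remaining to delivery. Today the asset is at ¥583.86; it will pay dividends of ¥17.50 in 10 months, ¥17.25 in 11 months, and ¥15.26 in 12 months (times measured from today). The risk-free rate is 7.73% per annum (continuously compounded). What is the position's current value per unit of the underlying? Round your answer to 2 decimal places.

-¥42.18

PV(remaining dividends) I = 17.50·e^(−0.0773·10/12) + 17.25·e^(−0.0773·11/12) + 15.26·e^(−0.0773·12/12) = 46.6031
Current forward F = (S − I)·e^(rT) = (583.86 − 46.6031)·e^(0.0773·14/12) = 537.2569 × 1.094375 = 587.9605
Value (long) = (F − K)·e^(−rT) = (587.9605 − 634.12) × 0.913764 = -42.1789
Value = -¥42.18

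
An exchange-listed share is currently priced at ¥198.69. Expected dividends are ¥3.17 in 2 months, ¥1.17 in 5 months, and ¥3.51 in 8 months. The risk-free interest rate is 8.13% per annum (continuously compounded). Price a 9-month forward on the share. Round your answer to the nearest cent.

PV(dividends) I = 3.17·e^(−0.0813·2/12) + 1.17·e^(−0.0813·5/12) + 3.51·e^(−0.0813·8/12)
I = 3.1273 + 1.1310 + 3.3248 = 7.5831
F = (S − I)·e^(rT) = (198.69 − 7.5831) · e^(0.0813·9/12)
= 191.1069 · e^0.060975 = 191.1069 × 1.062872 = ¥203.12

¥203.12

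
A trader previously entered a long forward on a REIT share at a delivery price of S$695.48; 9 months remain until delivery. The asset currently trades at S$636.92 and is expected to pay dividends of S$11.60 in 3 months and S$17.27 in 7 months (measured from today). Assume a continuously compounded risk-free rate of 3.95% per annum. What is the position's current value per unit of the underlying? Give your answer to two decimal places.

PV(remaining dividends) I = 11.60·e^(−0.0395·3/12) + 17.27·e^(−0.0395·7/12) = 28.3626
Current forward F = (S − I)·e^(rT) = (636.92 − 28.3626)·e^(0.0395·9/12) = 608.5574 × 1.030068 = 626.8555
Value (long) = (F − K)·e^(−rT) = (626.8555 − 695.48) × 0.970810 = -66.6214
Value = -S$66.62

-S$66.62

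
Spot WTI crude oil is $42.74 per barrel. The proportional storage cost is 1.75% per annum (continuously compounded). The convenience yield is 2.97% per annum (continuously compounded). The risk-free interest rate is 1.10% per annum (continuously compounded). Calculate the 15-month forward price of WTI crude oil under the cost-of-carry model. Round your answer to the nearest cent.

$42.68 per barrel

Net carry = r + u − y = 0.0110 + 0.0175 − 0.0297 = -0.0012
F = S·e^((r+u−y)T) = 42.74 · e^(-0.0012 × 15/12) = 42.74 · e^-0.001500
= 42.74 × 0.998501 = $42.68 per barrel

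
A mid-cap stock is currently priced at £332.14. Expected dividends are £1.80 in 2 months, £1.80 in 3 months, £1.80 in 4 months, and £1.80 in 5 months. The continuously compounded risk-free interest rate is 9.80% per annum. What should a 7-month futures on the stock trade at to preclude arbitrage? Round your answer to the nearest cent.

£344.27

PV(dividends) I = 1.80·e^(−0.0980·2/12) + 1.80·e^(−0.0980·3/12) + 1.80·e^(−0.0980·4/12) + 1.80·e^(−0.0980·5/12)
I = 1.7708 + 1.7564 + 1.7422 + 1.7280 = 6.9974
F = (S − I)·e^(rT) = (332.14 − 6.9974) · e^(0.0980·7/12)
= 325.1426 · e^0.057167 = 325.1426 × 1.058833 = £344.27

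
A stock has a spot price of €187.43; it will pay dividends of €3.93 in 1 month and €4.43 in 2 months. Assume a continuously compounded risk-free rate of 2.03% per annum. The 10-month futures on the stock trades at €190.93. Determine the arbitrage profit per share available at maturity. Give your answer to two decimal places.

PV(dividends) I = 3.93·e^(−0.0203·1/12) + 4.43·e^(−0.0203·2/12) = 8.3384
Fair futures F* = (S − I)·e^(rT) = (187.43 − 8.3384)·e^0.016917 = 179.0916 × 1.017061 = 182.1471
Market €190.93 > fair 182.1471: forward overpriced → cash-and-carry (borrow at r, buy the stock and collect the dividends, short the forward).
Profit at T = |F_mkt − F*| = |190.93 − 182.1471| = €8.78 per share

€8.78 per share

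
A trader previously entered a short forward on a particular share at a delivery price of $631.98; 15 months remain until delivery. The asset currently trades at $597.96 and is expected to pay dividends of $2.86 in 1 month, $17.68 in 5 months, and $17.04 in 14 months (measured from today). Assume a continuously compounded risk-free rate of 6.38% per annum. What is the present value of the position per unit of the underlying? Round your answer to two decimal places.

$21.46

PV(remaining dividends) I = 2.86·e^(−0.0638·1/12) + 17.68·e^(−0.0638·5/12) + 17.04·e^(−0.0638·14/12) = 35.8787
Current forward F = (S − I)·e^(rT) = (597.96 − 35.8787)·e^(0.0638·15/12) = 562.0813 × 1.083016 = 608.7430
Value (long) = (F − K)·e^(−rT) = (608.7430 − 631.98) × 0.923347 = -21.4558
Short position value = −(long value) = $21.46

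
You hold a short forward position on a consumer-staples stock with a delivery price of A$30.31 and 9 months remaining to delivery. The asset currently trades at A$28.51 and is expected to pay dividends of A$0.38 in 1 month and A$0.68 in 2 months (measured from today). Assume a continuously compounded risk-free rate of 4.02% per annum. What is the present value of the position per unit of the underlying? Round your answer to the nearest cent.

PV(remaining dividends) I = 0.38·e^(−0.0402·1/12) + 0.68·e^(−0.0402·2/12) = 1.0542
Current forward F = (S − I)·e^(rT) = (28.51 − 1.0542)·e^(0.0402·9/12) = 27.4558 × 1.030609 = 28.2962
Value (long) = (F − K)·e^(−rT) = (28.2962 − 30.31) × 0.970300 = -1.9540
Short position value = −(long value) = A$1.95

A$1.95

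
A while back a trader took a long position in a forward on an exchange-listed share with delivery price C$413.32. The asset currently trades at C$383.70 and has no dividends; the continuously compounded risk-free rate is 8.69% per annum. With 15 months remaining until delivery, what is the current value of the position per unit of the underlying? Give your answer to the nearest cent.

Current fair forward for the remaining 15 months: F = S·e^(r·T), r = 0.0869
F = 383.70 · e^(0.0869 × 15/12) = 383.70 × 1.114744 = 427.7273
Value of long forward = (F − K)·e^(−rT) = (427.7273 − 413.32) · e^(−0.0869·15/12)
= 14.4073 × 0.897067 = 12.92

C$12.92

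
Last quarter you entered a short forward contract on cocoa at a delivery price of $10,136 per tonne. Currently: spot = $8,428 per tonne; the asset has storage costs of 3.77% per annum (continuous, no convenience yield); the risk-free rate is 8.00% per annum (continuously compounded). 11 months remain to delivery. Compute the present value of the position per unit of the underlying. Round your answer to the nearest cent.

$694.94 per tonne

Current fair forward for the remaining 11 months: F = S·e^((r + u)·T), (r + u) = 0.0800 + 0.0377 = 0.1177
F = 8428 · e^(0.1177 × 11/12) = 8428 × 1.11392706 = 9388.1773
Value of long forward = (F − K)·e^(−rT) = (9388.1773 − 10136) · e^(−0.0800·11/12)
= -747.8227 × 0.92929101 = -694.94
Short position value = −(long value) = $694.94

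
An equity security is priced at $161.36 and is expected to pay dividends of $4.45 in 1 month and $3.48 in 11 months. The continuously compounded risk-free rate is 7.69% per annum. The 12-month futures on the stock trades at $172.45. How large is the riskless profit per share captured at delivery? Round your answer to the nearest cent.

$6.47 per share

PV(dividends) I = 4.45·e^(−0.0769·1/12) + 3.48·e^(−0.0769·11/12) = 7.6647
Fair futures F* = (S − I)·e^(rT) = (161.36 − 7.6647)·e^0.076900 = 153.6953 × 1.079934 = 165.9808
Market $172.45 > fair 165.9808: forward overpriced → cash-and-carry (borrow at r, buy the stock and collect the dividends, short the forward).
Profit at T = |F_mkt − F*| = |172.45 − 165.9808| = $6.47 per share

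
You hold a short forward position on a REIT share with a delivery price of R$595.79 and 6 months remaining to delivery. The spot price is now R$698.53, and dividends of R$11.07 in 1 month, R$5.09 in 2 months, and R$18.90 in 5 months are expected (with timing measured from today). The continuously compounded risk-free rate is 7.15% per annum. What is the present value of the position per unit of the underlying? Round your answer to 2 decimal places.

-R$89.28

PV(remaining dividends) I = 11.07·e^(−0.0715·1/12) + 5.09·e^(−0.0715·2/12) + 18.90·e^(−0.0715·5/12) = 34.3792
Current forward F = (S − I)·e^(rT) = (698.53 − 34.3792)·e^(0.0715·6/12) = 664.1508 × 1.036397 = 688.3239
Value (long) = (F − K)·e^(−rT) = (688.3239 − 595.79) × 0.964881 = 89.2842
Short position value = −(long value) = -R$89.28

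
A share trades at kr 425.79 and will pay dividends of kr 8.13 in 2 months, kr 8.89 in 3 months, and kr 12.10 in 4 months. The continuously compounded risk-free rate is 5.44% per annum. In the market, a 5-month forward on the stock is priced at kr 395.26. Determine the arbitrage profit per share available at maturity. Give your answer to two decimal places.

PV(dividends) I = 8.13·e^(−0.0544·2/12) + 8.89·e^(−0.0544·3/12) + 12.10·e^(−0.0544·4/12) = 28.7091
Fair forward F* = (S − I)·e^(rT) = (425.79 − 28.7091)·e^0.022667 = 397.0809 × 1.022926 = 406.1844
Market kr 395.26 < fair 406.1844: forward underpriced → reverse cash-and-carry (short the stock, invest proceeds at r, pay the dividends, go long the forward).
Profit at T = |F_mkt − F*| = |395.26 − 406.1844| = kr 10.92 per share

kr 10.92 per share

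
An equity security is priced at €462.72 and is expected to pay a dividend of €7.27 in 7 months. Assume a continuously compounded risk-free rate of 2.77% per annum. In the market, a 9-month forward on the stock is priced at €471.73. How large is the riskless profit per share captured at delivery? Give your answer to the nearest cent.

PV(dividends) I = 7.27·e^(−0.0277·7/12) = 7.1535
Fair forward F* = (S − I)·e^(rT) = (462.72 − 7.1535)·e^0.020775 = 455.5665 × 1.020992 = 465.1298
Market €471.73 > fair 465.1298: forward overpriced → cash-and-carry (borrow at r, buy the stock and collect the dividends, short the forward).
Profit at T = |F_mkt − F*| = |471.73 − 465.1298| = €6.60 per share

€6.60 per share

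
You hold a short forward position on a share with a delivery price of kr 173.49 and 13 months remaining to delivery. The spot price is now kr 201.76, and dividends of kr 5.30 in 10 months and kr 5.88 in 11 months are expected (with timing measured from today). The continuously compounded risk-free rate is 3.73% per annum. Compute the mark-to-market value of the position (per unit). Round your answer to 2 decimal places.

PV(remaining dividends) I = 5.30·e^(−0.0373·10/12) + 5.88·e^(−0.0373·11/12) = 10.8201
Current forward F = (S − I)·e^(rT) = (201.76 − 10.8201)·e^(0.0373·13/12) = 190.9399 × 1.041236 = 198.8135
Value (long) = (F − K)·e^(−rT) = (198.8135 − 173.49) × 0.960397 = 24.3206
Short position value = −(long value) = -kr 24.32

-kr 24.32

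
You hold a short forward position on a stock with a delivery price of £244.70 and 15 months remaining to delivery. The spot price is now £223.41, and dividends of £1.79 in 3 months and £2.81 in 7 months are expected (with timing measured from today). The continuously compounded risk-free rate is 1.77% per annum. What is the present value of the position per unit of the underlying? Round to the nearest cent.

£20.50

PV(remaining dividends) I = 1.79·e^(−0.0177·3/12) + 2.81·e^(−0.0177·7/12) = 4.5632
Current forward F = (S − I)·e^(rT) = (223.41 − 4.5632)·e^(0.0177·15/12) = 218.8468 × 1.022372 = 223.7428
Value (long) = (F − K)·e^(−rT) = (223.7428 − 244.70) × 0.978118 = -20.4986
Short position value = −(long value) = £20.50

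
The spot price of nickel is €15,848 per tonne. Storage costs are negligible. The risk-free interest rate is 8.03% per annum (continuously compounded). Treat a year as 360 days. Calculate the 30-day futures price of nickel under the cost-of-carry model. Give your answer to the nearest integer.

€15,954 per tonne

F = S·e^(rT) = 15848 · e^(0.0803 × 30/360) = 15848 · e^0.006692
= 15848 × 1.006714 = €15,954 per tonne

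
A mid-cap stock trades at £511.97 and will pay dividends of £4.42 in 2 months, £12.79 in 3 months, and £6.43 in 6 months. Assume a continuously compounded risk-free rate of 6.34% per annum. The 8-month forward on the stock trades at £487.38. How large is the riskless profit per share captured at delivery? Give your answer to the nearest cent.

PV(dividends) I = 4.42·e^(−0.0634·2/12) + 12.79·e^(−0.0634·3/12) + 6.43·e^(−0.0634·6/12) = 23.1918
Fair forward F* = (S − I)·e^(rT) = (511.97 − 23.1918)·e^0.042267 = 488.7782 × 1.043173 = 509.8802
Market £487.38 < fair 509.8802: forward underpriced → reverse cash-and-carry (short the stock, invest proceeds at r, pay the dividends, go long the forward).
Profit at T = |F_mkt − F*| = |487.38 − 509.8802| = £22.50 per share

£22.50 per share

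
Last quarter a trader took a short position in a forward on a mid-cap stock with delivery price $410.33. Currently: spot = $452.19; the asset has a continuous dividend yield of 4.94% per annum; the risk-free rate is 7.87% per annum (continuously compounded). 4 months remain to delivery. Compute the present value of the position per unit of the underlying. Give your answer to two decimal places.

-$45.10

Current fair forward for the remaining 4 months: F = S·e^((r − q)·T), (r − q) = 0.0787 − 0.0494 = 0.0293
F = 452.19 · e^(0.0293 × 4/12) = 452.19 × 1.009815 = 456.6282
Value of long forward = (F − K)·e^(−rT) = (456.6282 − 410.33) · e^(−0.0787·4/12)
= 46.2982 × 0.974108 = 45.10
Short position value = −(long value) = -$45.10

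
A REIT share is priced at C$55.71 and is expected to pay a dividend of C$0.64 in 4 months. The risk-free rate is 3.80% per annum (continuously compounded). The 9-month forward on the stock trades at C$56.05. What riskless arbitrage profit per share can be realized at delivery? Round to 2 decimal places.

PV(dividends) I = 0.64·e^(−0.0380·4/12) = 0.6319
Fair forward F* = (S − I)·e^(rT) = (55.71 − 0.6319)·e^0.028500 = 55.0781 × 1.028910 = 56.6704
Market C$56.05 < fair 56.6704: forward underpriced → reverse cash-and-carry (short the stock, invest proceeds at r, pay the dividends, go long the forward).
Profit at T = |F_mkt − F*| = |56.05 − 56.6704| = C$0.62 per share

C$0.62 per share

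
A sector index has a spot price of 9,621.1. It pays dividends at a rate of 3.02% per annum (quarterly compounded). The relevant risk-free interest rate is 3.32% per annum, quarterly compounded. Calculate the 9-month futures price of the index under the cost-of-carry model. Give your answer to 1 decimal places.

9,642.6

F = S · (1+r/4)^(4T) / (1+q/4)^(4T)
= 9621.1 × 1.025107 / 1.022821 = 9621.1 × 1.002235
F = 9,642.6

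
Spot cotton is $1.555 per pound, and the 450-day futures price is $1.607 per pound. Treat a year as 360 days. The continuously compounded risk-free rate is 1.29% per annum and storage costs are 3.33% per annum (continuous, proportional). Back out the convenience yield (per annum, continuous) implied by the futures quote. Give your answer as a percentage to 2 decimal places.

1.99%

F = S·e^((r+u−y)T) ⇒ (r+u−y) = ln(F/S)/T
ln(1.607/1.555) = 0.032894; /T ⇒ 0.026315
y = r + u − ln(F/S)/T = 0.0129 + 0.0333 − 0.026315 = 0.019885
y = 1.99%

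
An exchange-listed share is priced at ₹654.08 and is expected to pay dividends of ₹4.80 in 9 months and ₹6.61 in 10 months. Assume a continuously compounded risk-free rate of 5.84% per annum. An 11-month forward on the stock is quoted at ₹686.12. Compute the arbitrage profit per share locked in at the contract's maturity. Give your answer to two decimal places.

PV(dividends) I = 4.80·e^(−0.0584·9/12) + 6.61·e^(−0.0584·10/12) = 10.8903
Fair forward F* = (S − I)·e^(rT) = (654.08 − 10.8903)·e^0.053533 = 643.1897 × 1.054992 = 678.5600
Market ₹686.12 > fair 678.5600: forward overpriced → cash-and-carry (borrow at r, buy the stock and collect the dividends, short the forward).
Profit at T = |F_mkt − F*| = |686.12 − 678.5600| = ₹7.56 per share

₹7.56 per share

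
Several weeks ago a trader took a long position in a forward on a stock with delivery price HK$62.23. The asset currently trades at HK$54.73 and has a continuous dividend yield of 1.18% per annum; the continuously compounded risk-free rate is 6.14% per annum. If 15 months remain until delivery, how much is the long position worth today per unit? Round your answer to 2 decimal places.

Current fair forward for the remaining 15 months: F = S·e^((r − q)·T), (r − q) = 0.0614 − 0.0118 = 0.0496
F = 54.73 · e^(0.0496 × 15/12) = 54.73 × 1.063962 = 58.2306
Value of long forward = (F − K)·e^(−rT) = (58.2306 − 62.23) · e^(−0.0614·15/12)
= -3.9994 × 0.926121 = -3.70

-HK$3.70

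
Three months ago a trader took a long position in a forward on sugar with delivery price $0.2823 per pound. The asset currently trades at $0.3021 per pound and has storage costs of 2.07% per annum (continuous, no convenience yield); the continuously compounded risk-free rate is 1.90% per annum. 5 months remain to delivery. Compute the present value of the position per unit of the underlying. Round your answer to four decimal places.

Current fair forward for the remaining 5 months: F = S·e^((r + u)·T), (r + u) = 0.0190 + 0.0207 = 0.0397
F = 0.3021 · e^(0.0397 × 5/12) = 0.3021 × 1.016679 = 0.3071
Value of long forward = (F − K)·e^(−rT) = (0.3071 − 0.2823) · e^(−0.0190·5/12)
= 0.0248 × 0.992115 = 0.0246

$0.0246 per pound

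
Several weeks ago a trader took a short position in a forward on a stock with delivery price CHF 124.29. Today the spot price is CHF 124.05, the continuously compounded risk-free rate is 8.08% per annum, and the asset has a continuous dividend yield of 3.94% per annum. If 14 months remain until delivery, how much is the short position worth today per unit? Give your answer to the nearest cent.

Current fair forward for the remaining 14 months: F = S·e^((r − q)·T), (r − q) = 0.0808 − 0.0394 = 0.0414
F = 124.05 · e^(0.0414 × 14/12) = 124.05 × 1.049485 = 130.1886
Value of long forward = (F − K)·e^(−rT) = (130.1886 − 124.29) · e^(−0.0808·14/12)
= 5.8986 × 0.910040 = 5.37
Short position value = −(long value) = -CHF 5.37

-CHF 5.37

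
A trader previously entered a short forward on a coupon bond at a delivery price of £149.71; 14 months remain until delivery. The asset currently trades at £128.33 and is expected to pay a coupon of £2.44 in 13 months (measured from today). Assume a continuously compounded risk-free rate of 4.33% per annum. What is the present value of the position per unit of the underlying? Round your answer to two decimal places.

PV(remaining coupons) I = 2.44·e^(−0.0433·13/12) = 2.3282
Current forward F = (S − I)·e^(rT) = (128.33 − 2.3282)·e^(0.0433·14/12) = 126.0018 × 1.051814 = 132.5305
Value (long) = (F − K)·e^(−rT) = (132.5305 − 149.71) × 0.950738 = -16.3332
Short position value = −(long value) = £16.33

£16.33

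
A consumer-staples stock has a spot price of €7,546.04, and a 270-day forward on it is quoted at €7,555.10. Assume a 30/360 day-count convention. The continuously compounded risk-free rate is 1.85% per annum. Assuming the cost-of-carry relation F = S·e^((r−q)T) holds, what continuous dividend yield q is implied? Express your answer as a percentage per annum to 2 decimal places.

From F = S·e^((r−q)T): (r − q) = ln(F/S)/T
ln(7555.10/7546.04) = ln(1.001201) = 0.001200
(r − q) = 0.001200 / (270/360) = 0.001600
q = r − ln(F/S)/T = 0.0185 − 0.001600 = 0.016900
q = 1.69%

1.69%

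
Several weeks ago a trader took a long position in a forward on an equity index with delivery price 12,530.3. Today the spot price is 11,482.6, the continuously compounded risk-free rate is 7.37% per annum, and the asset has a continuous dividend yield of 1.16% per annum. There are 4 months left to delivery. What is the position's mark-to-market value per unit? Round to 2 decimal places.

-787.94

Current fair forward for the remaining 4 months: F = S·e^((r − q)·T), (r − q) = 0.0737 − 0.0116 = 0.0621
F = 11482.6 · e^(0.0621 × 4/12) = 11482.6 × 1.02091573 = 11722.7670
Value of long forward = (F − K)·e^(−rT) = (11722.7670 − 12530.3) · e^(−0.0737·4/12)
= -807.5330 × 0.97573264 = -787.94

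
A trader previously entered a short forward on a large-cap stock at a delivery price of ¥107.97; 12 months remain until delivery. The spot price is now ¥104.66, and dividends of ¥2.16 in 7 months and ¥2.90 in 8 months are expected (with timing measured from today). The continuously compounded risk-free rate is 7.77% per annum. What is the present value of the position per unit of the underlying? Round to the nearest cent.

¥0.06

PV(remaining dividends) I = 2.16·e^(−0.0777·7/12) + 2.90·e^(−0.0777·8/12) = 4.8179
Current forward F = (S − I)·e^(rT) = (104.66 − 4.8179)·e^(0.0777·12/12) = 99.8421 × 1.080798 = 107.9091
Value (long) = (F − K)·e^(−rT) = (107.9091 − 107.97) × 0.925242 = -0.0563
Short position value = −(long value) = ¥0.06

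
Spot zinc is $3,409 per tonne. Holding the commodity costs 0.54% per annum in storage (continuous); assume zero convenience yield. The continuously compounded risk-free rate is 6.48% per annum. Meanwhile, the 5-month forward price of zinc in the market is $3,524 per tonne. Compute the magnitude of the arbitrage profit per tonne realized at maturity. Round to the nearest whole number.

$14 per tonne

Fair forward: F* = S·e^(carry·T), with carry = (r + u) = 0.0648 + 0.0054 = 0.0702
F* = 3409 · e^(0.0702 × 5/12) = 3409 · e^0.029250 = 3409 × 1.029682 = $3510.1859
Market $3524 > fair $3510.1859: forward overpriced → cash-and-carry (buy spot, short the forward).
At maturity, profit = |F_mkt − F*| = |3524 − 3510.1859| = $14 per tonne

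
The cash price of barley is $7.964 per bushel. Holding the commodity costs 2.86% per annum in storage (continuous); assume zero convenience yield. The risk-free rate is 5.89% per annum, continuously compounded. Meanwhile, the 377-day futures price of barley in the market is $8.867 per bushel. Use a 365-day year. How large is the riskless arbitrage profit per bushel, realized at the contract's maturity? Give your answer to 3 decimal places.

Fair futures: F* = S·e^(carry·T), with carry = (r + u) = 0.0589 + 0.0286 = 0.0875
F* = 7.964 · e^(0.0875 × 377/365) = 7.964 · e^0.090377 = 7.964 × 1.094587 = $8.7173
Market $8.867 > fair $8.7173: forward overpriced → cash-and-carry (buy spot, short the forward).
At maturity, profit = |F_mkt − F*| = |8.867 − 8.7173| = $0.150 per bushel

$0.150 per bushel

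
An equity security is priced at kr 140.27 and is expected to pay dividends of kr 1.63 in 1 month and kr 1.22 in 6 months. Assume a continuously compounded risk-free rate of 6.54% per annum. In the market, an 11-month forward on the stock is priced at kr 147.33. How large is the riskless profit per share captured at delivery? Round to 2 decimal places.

PV(dividends) I = 1.63·e^(−0.0654·1/12) + 1.22·e^(−0.0654·6/12) = 2.8019
Fair forward F* = (S − I)·e^(rT) = (140.27 − 2.8019)·e^0.059950 = 137.4681 × 1.061783 = 145.9613
Market kr 147.33 > fair 145.9613: forward overpriced → cash-and-carry (borrow at r, buy the stock and collect the dividends, short the forward).
Profit at T = |F_mkt − F*| = |147.33 − 145.9613| = kr 1.37 per share

kr 1.37 per share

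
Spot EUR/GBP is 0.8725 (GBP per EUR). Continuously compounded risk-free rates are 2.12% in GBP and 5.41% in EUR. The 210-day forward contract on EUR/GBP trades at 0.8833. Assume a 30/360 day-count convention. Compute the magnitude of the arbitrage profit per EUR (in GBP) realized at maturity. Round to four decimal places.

0.0274 per EUR (in GBP)

Fair forward: F* = S·e^(carry·T), with carry = (r_GBP − r_EUR) = 0.0212 − 0.0541 = -0.0329
F* = 0.8725 · e^(-0.0329 × 210/360) = 0.8725 · e^-0.019192 = 0.8725 × 0.980991 = 0.8559
Market 0.8833 > fair 0.8559: forward overpriced → cash-and-carry (buy spot, short the forward).
At maturity, profit = |F_mkt − F*| = |0.8833 − 0.8559| = 0.0274 per EUR (in GBP)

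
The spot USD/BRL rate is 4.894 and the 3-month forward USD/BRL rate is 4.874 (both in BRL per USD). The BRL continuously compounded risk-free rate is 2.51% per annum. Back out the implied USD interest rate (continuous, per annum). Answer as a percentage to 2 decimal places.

F = S·e^((r_BRL − r_USD)T) ⇒ r_USD = r_BRL − ln(F/S)/T
ln(4.874/4.894) = -0.004095; /(3/12) = -0.016380
r_USD = 0.0251 + 0.016380 = 0.041480
r_USD = 4.15%

4.15%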